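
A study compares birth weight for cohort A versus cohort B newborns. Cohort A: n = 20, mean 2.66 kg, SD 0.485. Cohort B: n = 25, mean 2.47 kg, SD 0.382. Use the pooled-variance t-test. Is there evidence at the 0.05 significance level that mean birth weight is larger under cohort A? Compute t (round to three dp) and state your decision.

Let group 1 = cohort A, group 2 = cohort B. H0: μ_1 = μ_2; H1: μ_1 > μ_2 (two-sample pooled-variance t-test, right-tailed).
s_p² = [(20−1)·0.485² + (25−1)·0.382²]/(20+25−2) = 0.185383
t = (2.66 − 2.47)/√[0.185383·(1/20 + 1/25)] = 1.471
df = n₁ + n₂ − 2 = 43
p-value = P(T ≥ 1.471) ≈ 0.074
Since p ≈ 0.074 > α = 0.05, fail to reject H0; the data do not provide sufficient evidence against H0.

t = 1.471; fail to reject H0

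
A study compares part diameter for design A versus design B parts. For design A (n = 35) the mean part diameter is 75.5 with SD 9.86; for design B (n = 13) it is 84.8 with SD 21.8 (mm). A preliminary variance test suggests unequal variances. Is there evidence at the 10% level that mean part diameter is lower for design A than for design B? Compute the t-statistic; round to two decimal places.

Let group 1 = design A, group 2 = design B. H0: μ_1 = μ_2; H1: μ_1 < μ_2 (Welch's two-sample t-test, left-tailed).
t = (x̄_1 − x̄_2)/√(s_1²/n_1 + s_2²/n_2) = (75.5 − 84.8)/√(9.86²/35 + 21.8²/13) = -1.48
Welch–Satterthwaite df ≈ 13.86
p-value = P(T ≤ -1.48) ≈ 0.0802
Since p ≈ 0.0802 < α = 0.1, reject H0; the evidence is statistically significant.

-1.48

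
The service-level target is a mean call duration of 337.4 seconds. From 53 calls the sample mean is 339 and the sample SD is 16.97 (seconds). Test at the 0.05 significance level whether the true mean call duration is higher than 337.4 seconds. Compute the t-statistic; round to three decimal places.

H0: μ = 337.4; H1: μ > 337.4 (one-sample t-test, right-tailed).
t = (x̄ − μ₀)/(s/√n) = (339 − 337.4)/(16.97/√53) = 0.686
df = n − 1 = 52
p-value = P(T ≥ 0.686) ≈ 0.2478
Since p ≈ 0.2478 > α = 0.05, fail to reject H0; the evidence is not statistically significant.

0.686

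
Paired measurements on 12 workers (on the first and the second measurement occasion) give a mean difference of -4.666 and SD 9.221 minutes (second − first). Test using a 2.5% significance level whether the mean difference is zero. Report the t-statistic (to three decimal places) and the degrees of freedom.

t = -1.753, df = 11

H0: μ_d = 0; H1: μ_d ≠ 0 (paired t-test on the differences, two-sided).
t = d̄/(s_d/√n) = -4.666/(9.221/√12) = -1.753
df = n − 1 = 11
Two-sided p-value ≈ 0.107
Since p ≈ 0.107 > α = 0.025, fail to reject H0; the evidence is not statistically significant.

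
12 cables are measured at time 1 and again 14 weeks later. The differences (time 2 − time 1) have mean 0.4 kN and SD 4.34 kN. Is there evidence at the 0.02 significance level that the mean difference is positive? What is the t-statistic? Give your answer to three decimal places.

H0: μ_d = 0; H1: μ_d > 0 (paired t-test on the differences, right-tailed).
t = d̄/(s_d/√n) = 0.4/(4.34/√12) = 0.319
df = n − 1 = 11
p-value = P(T ≥ 0.319) ≈ 0.3778
Since p ≈ 0.3778 > α = 0.02, fail to reject H0; the evidence is not statistically significant.

0.319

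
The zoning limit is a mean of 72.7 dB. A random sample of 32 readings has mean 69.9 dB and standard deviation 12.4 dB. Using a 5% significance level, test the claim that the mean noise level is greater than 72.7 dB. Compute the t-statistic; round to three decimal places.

-1.277

H0: μ = 72.7; H1: μ > 72.7 (one-sample t-test, right-tailed).
t = (x̄ − μ₀)/(s/√n) = (69.9 − 72.7)/(12.4/√32) = -1.277
df = n − 1 = 31
p-value = P(T ≥ -1.277) ≈ 0.8945
Since p ≈ 0.8945 > α = 0.05, fail to reject H0; the evidence is not statistically significant.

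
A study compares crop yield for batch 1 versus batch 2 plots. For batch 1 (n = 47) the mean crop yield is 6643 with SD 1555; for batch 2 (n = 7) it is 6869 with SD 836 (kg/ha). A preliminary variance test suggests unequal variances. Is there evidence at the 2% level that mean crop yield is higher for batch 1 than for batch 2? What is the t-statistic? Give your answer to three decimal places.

Let group 1 = batch 1, group 2 = batch 2. H0: μ_1 = μ_2; H1: μ_1 > μ_2 (Welch's two-sample t-test, right-tailed).
t = (x̄_1 − x̄_2)/√(s_1²/n_1 + s_2²/n_2) = (6643 − 6869)/√(1555²/47 + 836²/7) = -0.581
Welch–Satterthwaite df ≈ 13.32
p-value = P(T ≥ -0.581) ≈ 0.7145
Since p ≈ 0.7145 > α = 0.02, fail to reject H0; the data do not provide sufficient evidence against H0.

-0.581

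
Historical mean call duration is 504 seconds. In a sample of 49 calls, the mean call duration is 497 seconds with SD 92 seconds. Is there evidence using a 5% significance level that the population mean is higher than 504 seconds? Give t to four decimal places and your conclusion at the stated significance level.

H0: μ = 504; H1: μ > 504 (one-sample t-test, right-tailed).
t = (x̄ − μ₀)/(s/√n) = (497 − 504)/(92/√49) = -0.5326
df = n − 1 = 48
p-value = P(T ≥ -0.5326) ≈ 0.702
Since p ≈ 0.702 > α = 0.05, fail to reject H0; the data do not provide sufficient evidence against H0.

t = -0.5326; fail to reject H0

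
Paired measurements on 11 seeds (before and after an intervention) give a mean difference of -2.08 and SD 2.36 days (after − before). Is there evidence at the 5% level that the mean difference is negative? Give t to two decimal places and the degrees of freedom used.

H0: μ_d = 0; H1: μ_d < 0 (paired t-test on the differences, left-tailed).
t = d̄/(s_d/√n) = -2.08/(2.36/√11) = -2.92
df = n − 1 = 10
p-value = P(T ≤ -2.92) ≈ 0.0076
Since p ≈ 0.0076 < α = 0.05, reject H0; the data support H1.

t = -2.92, df = 10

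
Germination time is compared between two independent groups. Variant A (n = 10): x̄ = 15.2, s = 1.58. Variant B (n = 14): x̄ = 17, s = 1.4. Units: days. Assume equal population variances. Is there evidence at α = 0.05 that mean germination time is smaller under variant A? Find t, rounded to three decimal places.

-2.945

Let group 1 = variant A, group 2 = variant B. H0: μ_1 = μ_2; H1: μ_1 < μ_2 (two-sample pooled-variance t-test, left-tailed).
s_p² = [(10−1)·1.58² + (14−1)·1.4²]/(10+14−2) = 2.17944
t = (15.2 − 17)/√[2.17944·(1/10 + 1/14)] = -2.945
df = n₁ + n₂ − 2 = 22
p-value = P(T ≤ -2.945) ≈ 0.0037
Since p ≈ 0.0037 < α = 0.05, reject H0; the data support H1.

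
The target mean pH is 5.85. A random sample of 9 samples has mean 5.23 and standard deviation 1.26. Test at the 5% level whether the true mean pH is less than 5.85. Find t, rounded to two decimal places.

-1.48

H0: μ = 5.85; H1: μ < 5.85 (one-sample t-test, left-tailed).
t = (x̄ − μ₀)/(s/√n) = (5.23 − 5.85)/(1.26/√9) = -1.48
df = n − 1 = 8
p-value = P(T ≤ -1.48) ≈ 0.089
Since p ≈ 0.089 > α = 0.05, fail to reject H0; the data do not provide sufficient evidence against H0.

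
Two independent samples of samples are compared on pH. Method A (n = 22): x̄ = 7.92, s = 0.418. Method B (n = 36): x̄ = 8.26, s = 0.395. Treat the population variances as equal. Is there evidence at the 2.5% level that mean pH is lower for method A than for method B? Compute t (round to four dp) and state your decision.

Let group 1 = method A, group 2 = method B. H0: μ_1 = μ_2; H1: μ_1 < μ_2 (two-sample pooled-variance t-test, left-tailed).
s_p² = [(22−1)·0.418² + (36−1)·0.395²]/(22+36−2) = 0.163037
t = (7.92 − 8.26)/√[0.163037·(1/22 + 1/36)] = -3.1116
df = n₁ + n₂ − 2 = 56
p-value = P(T ≤ -3.1116) ≈ 0.0015
Since p ≈ 0.0015 < α = 0.025, reject H0; the data support H1.

t = -3.1116; reject H0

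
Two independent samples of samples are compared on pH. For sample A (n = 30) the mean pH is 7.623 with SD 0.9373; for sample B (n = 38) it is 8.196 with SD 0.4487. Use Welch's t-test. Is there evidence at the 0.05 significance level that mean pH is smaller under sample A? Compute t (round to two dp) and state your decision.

t = -3.08; reject H0

Let group 1 = sample A, group 2 = sample B. H0: μ_1 = μ_2; H1: μ_1 < μ_2 (Welch's two-sample t-test, left-tailed).
t = (x̄_1 − x̄_2)/√(s_1²/n_1 + s_2²/n_2) = (7.623 − 8.196)/√(0.9373²/30 + 0.4487²/38) = -3.08
Welch–Satterthwaite df ≈ 39.43
p-value = P(T ≤ -3.08) ≈ 0.002
Since p ≈ 0.002 < α = 0.05, reject H0; the data support H1.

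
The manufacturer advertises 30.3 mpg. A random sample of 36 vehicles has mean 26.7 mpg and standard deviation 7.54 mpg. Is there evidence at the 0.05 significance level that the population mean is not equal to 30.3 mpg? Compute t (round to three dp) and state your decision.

t = -2.865; reject H0

H0: μ = 30.3; H1: μ ≠ 30.3 (one-sample t-test, two-sided).
t = (x̄ − μ₀)/(s/√n) = (26.7 − 30.3)/(7.54/√36) = -2.865
df = n − 1 = 35
Two-sided p-value ≈ 0.0070
Since p ≈ 0.0070 < α = 0.05, reject H0; the evidence is statistically significant.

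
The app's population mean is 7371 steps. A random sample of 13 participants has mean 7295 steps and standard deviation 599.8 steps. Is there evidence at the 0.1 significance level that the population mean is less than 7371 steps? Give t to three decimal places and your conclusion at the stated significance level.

t = -0.457; fail to reject H0

H0: μ = 7371; H1: μ < 7371 (one-sample t-test, left-tailed).
t = (x̄ − μ₀)/(s/√n) = (7295 − 7371)/(599.8/√13) = -0.457
df = n − 1 = 12
p-value = P(T ≤ -0.457) ≈ 0.3280
Since p ≈ 0.3280 > α = 0.1, fail to reject H0; the data do not provide sufficient evidence against H0.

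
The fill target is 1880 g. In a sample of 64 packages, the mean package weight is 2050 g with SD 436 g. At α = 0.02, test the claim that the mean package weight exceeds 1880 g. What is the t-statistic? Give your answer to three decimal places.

3.119

H0: μ = 1880; H1: μ > 1880 (one-sample t-test, right-tailed).
t = (x̄ − μ₀)/(s/√n) = (2050 − 1880)/(436/√64) = 3.119
df = n − 1 = 63
p-value = P(T ≥ 3.119) ≈ 0.001
Since p ≈ 0.001 < α = 0.02, reject H0; the evidence is statistically significant.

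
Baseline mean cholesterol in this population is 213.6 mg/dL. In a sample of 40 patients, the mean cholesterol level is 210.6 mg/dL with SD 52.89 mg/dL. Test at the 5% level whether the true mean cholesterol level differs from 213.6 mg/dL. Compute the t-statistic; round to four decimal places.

H0: μ = 213.6; H1: μ ≠ 213.6 (one-sample t-test, two-sided).
t = (x̄ − μ₀)/(s/√n) = (210.6 − 213.6)/(52.89/√40) = -0.3587
df = n − 1 = 39
Two-sided p-value ≈ 0.722
Since p ≈ 0.722 > α = 0.05, fail to reject H0; the data do not provide sufficient evidence against H0.

-0.3587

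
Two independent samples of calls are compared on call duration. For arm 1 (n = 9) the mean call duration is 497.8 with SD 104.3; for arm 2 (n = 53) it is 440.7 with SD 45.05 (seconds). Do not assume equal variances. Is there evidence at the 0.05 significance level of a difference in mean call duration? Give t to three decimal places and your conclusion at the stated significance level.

t = 1.617; fail to reject H0

Let group 1 = arm 1, group 2 = arm 2. H0: μ_1 = μ_2; H1: μ_1 ≠ μ_2 (Welch's two-sample t-test, two-sided).
t = (x̄_1 − x̄_2)/√(s_1²/n_1 + s_2²/n_2) = (497.8 − 440.7)/√(104.3²/9 + 45.05²/53) = 1.617
Welch–Satterthwaite df ≈ 8.51
Two-sided p-value ≈ 0.142
Since p ≈ 0.142 > α = 0.05, fail to reject H0; the data do not provide sufficient evidence against H0.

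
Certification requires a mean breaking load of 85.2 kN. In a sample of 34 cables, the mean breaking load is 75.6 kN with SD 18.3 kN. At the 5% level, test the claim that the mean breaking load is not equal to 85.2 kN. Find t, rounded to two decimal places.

H0: μ = 85.2; H1: μ ≠ 85.2 (one-sample t-test, two-sided).
t = (x̄ − μ₀)/(s/√n) = (75.6 − 85.2)/(18.3/√34) = -3.06
df = n − 1 = 33
Two-sided p-value ≈ 0.0044
Since p ≈ 0.0044 < α = 0.05, reject H0; the evidence is statistically significant.

-3.06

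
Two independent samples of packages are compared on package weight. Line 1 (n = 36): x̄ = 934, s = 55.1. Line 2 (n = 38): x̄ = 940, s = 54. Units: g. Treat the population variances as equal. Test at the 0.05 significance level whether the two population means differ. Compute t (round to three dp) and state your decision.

Let group 1 = line 1, group 2 = line 2. H0: μ_1 = μ_2; H1: μ_1 ≠ μ_2 (two-sample pooled-variance t-test, two-sided).
s_p² = [(36−1)·55.1² + (38−1)·54²]/(36+38−2) = 2974.34
t = (934 − 940)/√[2974.34·(1/36 + 1/38)] = -0.473
df = n₁ + n₂ − 2 = 72
Two-sided p-value ≈ 0.6376
Since p ≈ 0.6376 > α = 0.05, fail to reject H0; the evidence is not statistically significant.

t = -0.473; fail to reject H0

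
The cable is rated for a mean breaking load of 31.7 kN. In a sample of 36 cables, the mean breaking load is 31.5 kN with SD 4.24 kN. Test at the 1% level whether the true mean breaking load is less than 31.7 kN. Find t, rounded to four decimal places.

H0: μ = 31.7; H1: μ < 31.7 (one-sample t-test, left-tailed).
t = (x̄ − μ₀)/(s/√n) = (31.5 − 31.7)/(4.24/√36) = -0.2830
df = n − 1 = 35
p-value = P(T ≤ -0.2830) ≈ 0.3894
Since p ≈ 0.3894 > α = 0.01, fail to reject H0; the data do not provide sufficient evidence against H0.

-0.2830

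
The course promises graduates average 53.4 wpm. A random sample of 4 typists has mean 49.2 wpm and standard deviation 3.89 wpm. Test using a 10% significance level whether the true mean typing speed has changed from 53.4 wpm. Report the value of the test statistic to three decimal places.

H0: μ = 53.4; H1: μ ≠ 53.4 (one-sample t-test, two-sided).
t = (x̄ − μ₀)/(s/√n) = (49.2 − 53.4)/(3.89/√4) = -2.159
df = n − 1 = 3
Two-sided p-value ≈ 0.120
Since p ≈ 0.120 > α = 0.1, fail to reject H0; the evidence is not statistically significant.

-2.159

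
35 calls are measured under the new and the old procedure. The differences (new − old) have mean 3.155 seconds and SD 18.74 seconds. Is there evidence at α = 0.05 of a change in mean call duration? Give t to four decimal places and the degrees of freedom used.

H0: μ_d = 0; H1: μ_d ≠ 0 (paired t-test on the differences, two-sided).
t = d̄/(s_d/√n) = 3.155/(18.74/√35) = 0.9960
df = n − 1 = 34
Two-sided p-value ≈ 0.326
Since p ≈ 0.326 > α = 0.05, fail to reject H0; the data do not provide sufficient evidence against H0.

t = 0.9960, df = 34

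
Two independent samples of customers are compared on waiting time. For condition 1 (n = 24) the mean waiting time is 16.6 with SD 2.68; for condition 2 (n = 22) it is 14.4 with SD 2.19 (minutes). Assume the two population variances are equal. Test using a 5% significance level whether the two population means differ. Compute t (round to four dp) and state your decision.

Let group 1 = condition 1, group 2 = condition 2. H0: μ_1 = μ_2; H1: μ_1 ≠ μ_2 (two-sample pooled-variance t-test, two-sided).
s_p² = [(24−1)·2.68² + (22−1)·2.19²]/(24+22−2) = 6.04348
t = (16.6 − 14.4)/√[6.04348·(1/24 + 1/22)] = 3.0319
df = n₁ + n₂ − 2 = 44
Two-sided p-value ≈ 0.0041
Since p ≈ 0.0041 < α = 0.05, reject H0; the evidence is statistically significant.

t = 3.0319; reject H0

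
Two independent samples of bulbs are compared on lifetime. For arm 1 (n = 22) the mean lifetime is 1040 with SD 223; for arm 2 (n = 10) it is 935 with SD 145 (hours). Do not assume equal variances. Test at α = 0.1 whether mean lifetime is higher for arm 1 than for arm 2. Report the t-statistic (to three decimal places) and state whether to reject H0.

t = 1.590; reject H0

Let group 1 = arm 1, group 2 = arm 2. H0: μ_1 = μ_2; H1: μ_1 > μ_2 (Welch's two-sample t-test, right-tailed).
t = (x̄_1 − x̄_2)/√(s_1²/n_1 + s_2²/n_2) = (1040 − 935)/√(223²/22 + 145²/10) = 1.590
Welch–Satterthwaite df ≈ 25.92
p-value = P(T ≥ 1.590) ≈ 0.062
Since p ≈ 0.062 < α = 0.1, reject H0; the evidence is statistically significant.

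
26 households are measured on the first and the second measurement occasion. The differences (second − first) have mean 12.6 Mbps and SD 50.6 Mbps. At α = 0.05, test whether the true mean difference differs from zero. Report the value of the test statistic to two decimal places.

H0: μ_d = 0; H1: μ_d ≠ 0 (paired t-test on the differences, two-sided).
t = d̄/(s_d/√n) = 12.6/(50.6/√26) = 1.27
df = n − 1 = 25
Two-sided p-value ≈ 0.216
Since p ≈ 0.216 > α = 0.05, fail to reject H0; the evidence is not statistically significant.

1.27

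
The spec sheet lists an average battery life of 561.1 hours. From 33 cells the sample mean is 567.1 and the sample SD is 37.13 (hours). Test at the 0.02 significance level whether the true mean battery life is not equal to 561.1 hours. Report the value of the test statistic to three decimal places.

H0: μ = 561.1; H1: μ ≠ 561.1 (one-sample t-test, two-sided).
t = (x̄ − μ₀)/(s/√n) = (567.1 − 561.1)/(37.13/√33) = 0.928
df = n − 1 = 32
Two-sided p-value ≈ 0.3602
Since p ≈ 0.3602 > α = 0.02, fail to reject H0; the evidence is not statistically significant.

0.928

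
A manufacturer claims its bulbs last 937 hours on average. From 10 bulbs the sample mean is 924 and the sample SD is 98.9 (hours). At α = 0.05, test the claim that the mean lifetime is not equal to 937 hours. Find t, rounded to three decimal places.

-0.416

H0: μ = 937; H1: μ ≠ 937 (one-sample t-test, two-sided).
t = (x̄ − μ₀)/(s/√n) = (924 − 937)/(98.9/√10) = -0.416
df = n − 1 = 9
Two-sided p-value ≈ 0.6874
Since p ≈ 0.6874 > α = 0.05, fail to reject H0; the evidence is not statistically significant.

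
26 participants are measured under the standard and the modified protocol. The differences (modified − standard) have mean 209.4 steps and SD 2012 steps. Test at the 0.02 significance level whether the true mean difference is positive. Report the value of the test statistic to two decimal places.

0.53

H0: μ_d = 0; H1: μ_d > 0 (paired t-test on the differences, right-tailed).
t = d̄/(s_d/√n) = 209.4/(2012/√26) = 0.53
df = n − 1 = 25
p-value = P(T ≥ 0.53) ≈ 0.300
Since p ≈ 0.300 > α = 0.02, fail to reject H0; the evidence is not statistically significant.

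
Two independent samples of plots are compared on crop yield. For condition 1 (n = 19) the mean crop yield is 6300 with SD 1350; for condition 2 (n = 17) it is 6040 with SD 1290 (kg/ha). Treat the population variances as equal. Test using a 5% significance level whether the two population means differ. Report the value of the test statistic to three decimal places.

0.589

Let group 1 = condition 1, group 2 = condition 2. H0: μ_1 = μ_2; H1: μ_1 ≠ μ_2 (two-sample pooled-variance t-test, two-sided).
s_p² = [(19−1)·1350² + (17−1)·1290²]/(19+17−2) = 1747960
t = (6300 − 6040)/√[1747960·(1/19 + 1/17)] = 0.589
df = n₁ + n₂ − 2 = 34
Two-sided p-value ≈ 0.5597
Since p ≈ 0.5597 > α = 0.05, fail to reject H0; the evidence is not statistically significant.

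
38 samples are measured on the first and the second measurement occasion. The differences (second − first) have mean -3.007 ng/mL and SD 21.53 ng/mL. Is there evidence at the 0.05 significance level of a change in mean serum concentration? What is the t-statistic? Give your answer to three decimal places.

-0.861

H0: μ_d = 0; H1: μ_d ≠ 0 (paired t-test on the differences, two-sided).
t = d̄/(s_d/√n) = -3.007/(21.53/√38) = -0.861
df = n − 1 = 37
Two-sided p-value ≈ 0.3948
Since p ≈ 0.3948 > α = 0.05, fail to reject H0; the data do not provide sufficient evidence against H0.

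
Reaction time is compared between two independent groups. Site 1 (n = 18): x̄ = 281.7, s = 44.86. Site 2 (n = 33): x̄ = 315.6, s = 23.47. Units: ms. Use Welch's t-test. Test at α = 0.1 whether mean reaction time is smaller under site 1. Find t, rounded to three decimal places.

-2.991

Let group 1 = site 1, group 2 = site 2. H0: μ_1 = μ_2; H1: μ_1 < μ_2 (Welch's two-sample t-test, left-tailed).
t = (x̄_1 − x̄_2)/√(s_1²/n_1 + s_2²/n_2) = (281.7 − 315.6)/√(44.86²/18 + 23.47²/33) = -2.991
Welch–Satterthwaite df ≈ 22.19
p-value = P(T ≤ -2.991) ≈ 0.0033
Since p ≈ 0.0033 < α = 0.1, reject H0; the evidence is statistically significant.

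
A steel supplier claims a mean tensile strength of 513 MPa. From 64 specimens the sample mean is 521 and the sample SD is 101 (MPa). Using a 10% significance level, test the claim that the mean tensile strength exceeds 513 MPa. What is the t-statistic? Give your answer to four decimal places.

H0: μ = 513; H1: μ > 513 (one-sample t-test, right-tailed).
t = (x̄ − μ₀)/(s/√n) = (521 − 513)/(101/√64) = 0.6337
df = n − 1 = 63
p-value = P(T ≥ 0.6337) ≈ 0.264
Since p ≈ 0.264 > α = 0.1, fail to reject H0; the evidence is not statistically significant.

0.6337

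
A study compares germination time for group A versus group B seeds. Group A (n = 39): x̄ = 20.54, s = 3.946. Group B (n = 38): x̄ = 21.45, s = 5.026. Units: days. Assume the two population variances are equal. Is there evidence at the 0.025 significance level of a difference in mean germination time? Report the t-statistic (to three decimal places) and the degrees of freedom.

t = -0.885, df = 75

Let group 1 = group A, group 2 = group B. H0: μ_1 = μ_2; H1: μ_1 ≠ μ_2 (two-sample pooled-variance t-test, two-sided).
s_p² = [(39−1)·3.946² + (38−1)·5.026²]/(39+38−2) = 20.3512
t = (20.54 − 21.45)/√[20.3512·(1/39 + 1/38)] = -0.885
df = n₁ + n₂ − 2 = 75
Two-sided p-value ≈ 0.379
Since p ≈ 0.379 > α = 0.025, fail to reject H0; the data do not provide sufficient evidence against H0.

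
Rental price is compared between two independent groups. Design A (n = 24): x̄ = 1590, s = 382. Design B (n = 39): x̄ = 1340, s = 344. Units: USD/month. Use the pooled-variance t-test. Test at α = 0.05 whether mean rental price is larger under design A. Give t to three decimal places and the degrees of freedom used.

t = 2.686, df = 61

Let group 1 = design A, group 2 = design B. H0: μ_1 = μ_2; H1: μ_1 > μ_2 (two-sample pooled-variance t-test, right-tailed).
s_p² = [(24−1)·382² + (39−1)·344²]/(24+39−2) = 128738
t = (1590 − 1340)/√[128738·(1/24 + 1/39)] = 2.686
df = n₁ + n₂ − 2 = 61
p-value = P(T ≥ 2.686) ≈ 0.005
Since p ≈ 0.005 < α = 0.05, reject H0; the data support H1.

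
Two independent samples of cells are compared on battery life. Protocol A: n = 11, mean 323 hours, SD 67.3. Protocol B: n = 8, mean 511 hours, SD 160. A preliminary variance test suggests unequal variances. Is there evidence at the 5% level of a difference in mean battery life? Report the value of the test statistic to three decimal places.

Let group 1 = protocol A, group 2 = protocol B. H0: μ_1 = μ_2; H1: μ_1 ≠ μ_2 (Welch's two-sample t-test, two-sided).
t = (x̄_1 − x̄_2)/√(s_1²/n_1 + s_2²/n_2) = (323 − 511)/√(67.3²/11 + 160²/8) = -3.128
Welch–Satterthwaite df ≈ 8.82
Two-sided p-value ≈ 0.012
Since p ≈ 0.012 < α = 0.05, reject H0; the data support H1.

-3.128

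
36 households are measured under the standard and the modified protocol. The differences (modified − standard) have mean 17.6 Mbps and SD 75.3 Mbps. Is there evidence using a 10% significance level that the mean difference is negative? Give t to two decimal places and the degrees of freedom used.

t = 1.40, df = 35

H0: μ_d = 0; H1: μ_d < 0 (paired t-test on the differences, left-tailed).
t = d̄/(s_d/√n) = 17.6/(75.3/√36) = 1.40
df = n − 1 = 35
p-value = P(T ≤ 1.40) ≈ 0.915
Since p ≈ 0.915 > α = 0.1, fail to reject H0; the data do not provide sufficient evidence against H0.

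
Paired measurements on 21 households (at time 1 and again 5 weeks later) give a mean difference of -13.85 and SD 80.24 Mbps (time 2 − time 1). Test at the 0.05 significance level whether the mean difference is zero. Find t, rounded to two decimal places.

-0.79

H0: μ_d = 0; H1: μ_d ≠ 0 (paired t-test on the differences, two-sided).
t = d̄/(s_d/√n) = -13.85/(80.24/√21) = -0.79
df = n − 1 = 20
Two-sided p-value ≈ 0.4382
Since p ≈ 0.4382 > α = 0.05, fail to reject H0; the evidence is not statistically significant.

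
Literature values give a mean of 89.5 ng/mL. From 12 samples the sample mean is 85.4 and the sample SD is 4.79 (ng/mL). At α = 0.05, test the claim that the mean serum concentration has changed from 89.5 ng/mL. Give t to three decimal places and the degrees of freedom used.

t = -2.965, df = 11

H0: μ = 89.5; H1: μ ≠ 89.5 (one-sample t-test, two-sided).
t = (x̄ − μ₀)/(s/√n) = (85.4 − 89.5)/(4.79/√12) = -2.965
df = n − 1 = 11
Two-sided p-value ≈ 0.0129
Since p ≈ 0.0129 < α = 0.05, reject H0; the evidence is statistically significant.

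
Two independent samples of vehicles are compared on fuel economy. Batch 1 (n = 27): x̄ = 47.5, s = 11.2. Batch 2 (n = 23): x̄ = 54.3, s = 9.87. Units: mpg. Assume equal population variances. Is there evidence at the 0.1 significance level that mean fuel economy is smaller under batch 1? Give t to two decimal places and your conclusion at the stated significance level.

Let group 1 = batch 1, group 2 = batch 2. H0: μ_1 = μ_2; H1: μ_1 < μ_2 (two-sample pooled-variance t-test, left-tailed).
s_p² = [(27−1)·11.2² + (23−1)·9.87²]/(27+23−2) = 112.596
t = (47.5 − 54.3)/√[112.596·(1/27 + 1/23)] = -2.26
df = n₁ + n₂ − 2 = 48
p-value = P(T ≤ -2.26) ≈ 0.0143
Since p ≈ 0.0143 < α = 0.1, reject H0; the evidence is statistically significant.

t = -2.26; reject H0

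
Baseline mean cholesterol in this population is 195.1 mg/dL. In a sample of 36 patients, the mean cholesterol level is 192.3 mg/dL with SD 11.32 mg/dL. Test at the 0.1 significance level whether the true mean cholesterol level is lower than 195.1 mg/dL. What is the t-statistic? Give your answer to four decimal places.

-1.4841

H0: μ = 195.1; H1: μ < 195.1 (one-sample t-test, left-tailed).
t = (x̄ − μ₀)/(s/√n) = (192.3 − 195.1)/(11.32/√36) = -1.4841
df = n − 1 = 35
p-value = P(T ≤ -1.4841) ≈ 0.0734
Since p ≈ 0.0734 < α = 0.1, reject H0; the data support H1.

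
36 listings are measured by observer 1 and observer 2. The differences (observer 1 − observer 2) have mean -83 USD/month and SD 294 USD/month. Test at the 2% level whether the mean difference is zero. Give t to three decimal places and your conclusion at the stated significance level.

H0: μ_d = 0; H1: μ_d ≠ 0 (paired t-test on the differences, two-sided).
t = d̄/(s_d/√n) = -83/(294/√36) = -1.694
df = n − 1 = 35
Two-sided p-value ≈ 0.099
Since p ≈ 0.099 > α = 0.02, fail to reject H0; the evidence is not statistically significant.

t = -1.694; fail to reject H0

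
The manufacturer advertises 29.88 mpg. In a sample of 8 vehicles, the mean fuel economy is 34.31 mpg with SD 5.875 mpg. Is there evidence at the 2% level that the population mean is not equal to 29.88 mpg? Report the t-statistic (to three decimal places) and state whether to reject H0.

H0: μ = 29.88; H1: μ ≠ 29.88 (one-sample t-test, two-sided).
t = (x̄ − μ₀)/(s/√n) = (34.31 − 29.88)/(5.875/√8) = 2.133
df = n − 1 = 7
Two-sided p-value ≈ 0.0704
Since p ≈ 0.0704 > α = 0.02, fail to reject H0; the evidence is not statistically significant.

t = 2.133; fail to reject H0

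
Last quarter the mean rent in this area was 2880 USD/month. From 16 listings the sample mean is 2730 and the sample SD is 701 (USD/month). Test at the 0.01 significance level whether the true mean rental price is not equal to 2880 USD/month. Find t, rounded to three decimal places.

-0.856

H0: μ = 2880; H1: μ ≠ 2880 (one-sample t-test, two-sided).
t = (x̄ − μ₀)/(s/√n) = (2730 − 2880)/(701/√16) = -0.856
df = n − 1 = 15
Two-sided p-value ≈ 0.4055
Since p ≈ 0.4055 > α = 0.01, fail to reject H0; the evidence is not statistically significant.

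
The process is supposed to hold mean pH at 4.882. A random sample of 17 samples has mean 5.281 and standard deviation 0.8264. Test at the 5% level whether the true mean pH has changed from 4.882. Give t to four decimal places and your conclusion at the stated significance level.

H0: μ = 4.882; H1: μ ≠ 4.882 (one-sample t-test, two-sided).
t = (x̄ − μ₀)/(s/√n) = (5.281 − 4.882)/(0.8264/√17) = 1.9907
df = n − 1 = 16
Two-sided p-value ≈ 0.0639
Since p ≈ 0.0639 > α = 0.05, fail to reject H0; the data do not provide sufficient evidence against H0.

t = 1.9907; fail to reject H0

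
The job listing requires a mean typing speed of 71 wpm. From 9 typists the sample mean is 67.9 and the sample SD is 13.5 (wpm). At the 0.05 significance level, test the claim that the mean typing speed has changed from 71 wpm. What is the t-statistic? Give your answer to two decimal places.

-0.69

H0: μ = 71; H1: μ ≠ 71 (one-sample t-test, two-sided).
t = (x̄ − μ₀)/(s/√n) = (67.9 − 71)/(13.5/√9) = -0.69
df = n − 1 = 8
Two-sided p-value ≈ 0.510
Since p ≈ 0.510 > α = 0.05, fail to reject H0; the evidence is not statistically significant.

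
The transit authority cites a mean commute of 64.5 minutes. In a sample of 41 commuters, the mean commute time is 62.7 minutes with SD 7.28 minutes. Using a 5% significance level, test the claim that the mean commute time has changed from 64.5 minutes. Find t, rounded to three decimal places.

-1.583

H0: μ = 64.5; H1: μ ≠ 64.5 (one-sample t-test, two-sided).
t = (x̄ − μ₀)/(s/√n) = (62.7 − 64.5)/(7.28/√41) = -1.583
df = n − 1 = 40
Two-sided p-value ≈ 0.121
Since p ≈ 0.121 > α = 0.05, fail to reject H0; the evidence is not statistically significant.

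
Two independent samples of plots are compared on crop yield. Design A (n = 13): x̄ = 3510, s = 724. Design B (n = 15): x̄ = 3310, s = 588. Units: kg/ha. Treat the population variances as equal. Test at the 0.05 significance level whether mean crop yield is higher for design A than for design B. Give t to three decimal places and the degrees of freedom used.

t = 0.807, df = 26

Let group 1 = design A, group 2 = design B. H0: μ_1 = μ_2; H1: μ_1 > μ_2 (two-sample pooled-variance t-test, right-tailed).
s_p² = [(13−1)·724² + (15−1)·588²]/(13+15−2) = 428097
t = (3510 − 3310)/√[428097·(1/13 + 1/15)] = 0.807
df = n₁ + n₂ − 2 = 26
p-value = P(T ≥ 0.807) ≈ 0.214
Since p ≈ 0.214 > α = 0.05, fail to reject H0; the evidence is not statistically significant.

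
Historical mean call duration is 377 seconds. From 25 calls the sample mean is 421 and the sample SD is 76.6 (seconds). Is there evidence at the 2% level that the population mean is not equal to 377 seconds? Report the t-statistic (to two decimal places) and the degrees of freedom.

H0: μ = 377; H1: μ ≠ 377 (one-sample t-test, two-sided).
t = (x̄ − μ₀)/(s/√n) = (421 − 377)/(76.6/√25) = 2.87
df = n − 1 = 24
Two-sided p-value ≈ 0.008
Since p ≈ 0.008 < α = 0.02, reject H0; the evidence is statistically significant.

t = 2.87, df = 24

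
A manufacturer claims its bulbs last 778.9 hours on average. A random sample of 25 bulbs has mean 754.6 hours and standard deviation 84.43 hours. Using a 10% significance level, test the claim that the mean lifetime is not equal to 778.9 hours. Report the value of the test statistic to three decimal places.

H0: μ = 778.9; H1: μ ≠ 778.9 (one-sample t-test, two-sided).
t = (x̄ − μ₀)/(s/√n) = (754.6 − 778.9)/(84.43/√25) = -1.439
df = n − 1 = 24
Two-sided p-value ≈ 0.1630
Since p ≈ 0.1630 > α = 0.1, fail to reject H0; the evidence is not statistically significant.

-1.439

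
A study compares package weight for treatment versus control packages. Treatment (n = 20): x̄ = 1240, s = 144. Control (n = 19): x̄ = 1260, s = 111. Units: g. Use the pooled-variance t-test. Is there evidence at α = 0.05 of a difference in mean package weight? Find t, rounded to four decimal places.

Let group 1 = treatment, group 2 = control. H0: μ_1 = μ_2; H1: μ_1 ≠ μ_2 (two-sample pooled-variance t-test, two-sided).
s_p² = [(20−1)·144² + (19−1)·111²]/(20+19−2) = 16642.2
t = (1240 − 1260)/√[16642.2·(1/20 + 1/19)] = -0.4839
df = n₁ + n₂ − 2 = 37
Two-sided p-value ≈ 0.631
Since p ≈ 0.631 > α = 0.05, fail to reject H0; the evidence is not statistically significant.

-0.4839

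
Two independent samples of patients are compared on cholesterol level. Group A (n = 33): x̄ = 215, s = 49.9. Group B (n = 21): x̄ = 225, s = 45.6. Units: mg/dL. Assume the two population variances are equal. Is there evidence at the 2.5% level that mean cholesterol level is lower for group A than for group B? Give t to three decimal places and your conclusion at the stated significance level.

t = -0.742; fail to reject H0

Let group 1 = group A, group 2 = group B. H0: μ_1 = μ_2; H1: μ_1 < μ_2 (two-sample pooled-variance t-test, left-tailed).
s_p² = [(33−1)·49.9² + (21−1)·45.6²]/(33+21−2) = 2332.07
t = (215 − 225)/√[2332.07·(1/33 + 1/21)] = -0.742
df = n₁ + n₂ − 2 = 52
p-value = P(T ≤ -0.742) ≈ 0.2308
Since p ≈ 0.2308 > α = 0.025, fail to reject H0; the evidence is not statistically significant.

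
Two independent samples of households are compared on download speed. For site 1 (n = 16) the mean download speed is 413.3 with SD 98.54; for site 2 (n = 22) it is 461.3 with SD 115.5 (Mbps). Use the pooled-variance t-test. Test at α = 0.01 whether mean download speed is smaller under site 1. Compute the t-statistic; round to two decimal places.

-1.34

Let group 1 = site 1, group 2 = site 2. H0: μ_1 = μ_2; H1: μ_1 < μ_2 (two-sample pooled-variance t-test, left-tailed).
s_p² = [(16−1)·98.54² + (22−1)·115.5²]/(16+22−2) = 11827.7
t = (413.3 − 461.3)/√[11827.7·(1/16 + 1/22)] = -1.34
df = n₁ + n₂ − 2 = 36
p-value = P(T ≤ -1.34) ≈ 0.0938
Since p ≈ 0.0938 > α = 0.01, fail to reject H0; the data do not provide sufficient evidence against H0.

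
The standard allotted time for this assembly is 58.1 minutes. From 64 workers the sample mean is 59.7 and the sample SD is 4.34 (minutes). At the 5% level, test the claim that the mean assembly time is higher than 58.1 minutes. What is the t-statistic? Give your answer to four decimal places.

H0: μ = 58.1; H1: μ > 58.1 (one-sample t-test, right-tailed).
t = (x̄ − μ₀)/(s/√n) = (59.7 − 58.1)/(4.34/√64) = 2.9493
df = n − 1 = 63
p-value = P(T ≥ 2.9493) ≈ 0.0022
Since p ≈ 0.0022 < α = 0.05, reject H0; the data support H1.

2.9493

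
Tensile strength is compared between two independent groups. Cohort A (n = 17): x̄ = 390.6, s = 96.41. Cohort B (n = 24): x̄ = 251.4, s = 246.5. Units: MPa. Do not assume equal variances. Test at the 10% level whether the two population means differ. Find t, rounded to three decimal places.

Let group 1 = cohort A, group 2 = cohort B. H0: μ_1 = μ_2; H1: μ_1 ≠ μ_2 (Welch's two-sample t-test, two-sided).
t = (x̄_1 − x̄_2)/√(s_1²/n_1 + s_2²/n_2) = (390.6 − 251.4)/√(96.41²/17 + 246.5²/24) = 2.509
Welch–Satterthwaite df ≈ 31.87
Two-sided p-value ≈ 0.0174
Since p ≈ 0.0174 < α = 0.1, reject H0; the data support H1.

2.509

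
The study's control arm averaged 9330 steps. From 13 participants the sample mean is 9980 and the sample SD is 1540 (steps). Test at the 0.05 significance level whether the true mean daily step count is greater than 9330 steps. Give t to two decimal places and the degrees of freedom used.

H0: μ = 9330; H1: μ > 9330 (one-sample t-test, right-tailed).
t = (x̄ − μ₀)/(s/√n) = (9980 − 9330)/(1540/√13) = 1.52
df = n − 1 = 12
p-value = P(T ≥ 1.52) ≈ 0.0770
Since p ≈ 0.0770 > α = 0.05, fail to reject H0; the evidence is not statistically significant.

t = 1.52, df = 12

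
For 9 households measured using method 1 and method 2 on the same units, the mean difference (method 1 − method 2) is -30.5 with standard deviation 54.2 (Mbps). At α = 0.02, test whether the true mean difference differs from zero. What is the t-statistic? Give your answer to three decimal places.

-1.688

H0: μ_d = 0; H1: μ_d ≠ 0 (paired t-test on the differences, two-sided).
t = d̄/(s_d/√n) = -30.5/(54.2/√9) = -1.688
df = n − 1 = 8
Two-sided p-value ≈ 0.1299
Since p ≈ 0.1299 > α = 0.02, fail to reject H0; the data do not provide sufficient evidence against H0.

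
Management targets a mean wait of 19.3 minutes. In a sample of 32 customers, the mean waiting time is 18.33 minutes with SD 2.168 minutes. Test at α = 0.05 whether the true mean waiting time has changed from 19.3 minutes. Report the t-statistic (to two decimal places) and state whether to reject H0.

t = -2.53; reject H0

H0: μ = 19.3; H1: μ ≠ 19.3 (one-sample t-test, two-sided).
t = (x̄ − μ₀)/(s/√n) = (18.33 − 19.3)/(2.168/√32) = -2.53
df = n − 1 = 31
Two-sided p-value ≈ 0.0167
Since p ≈ 0.0167 < α = 0.05, reject H0; the evidence is statistically significant.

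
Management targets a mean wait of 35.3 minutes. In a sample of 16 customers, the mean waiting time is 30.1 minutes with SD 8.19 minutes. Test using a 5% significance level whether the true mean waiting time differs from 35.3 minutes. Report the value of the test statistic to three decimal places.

-2.540

H0: μ = 35.3; H1: μ ≠ 35.3 (one-sample t-test, two-sided).
t = (x̄ − μ₀)/(s/√n) = (30.1 − 35.3)/(8.19/√16) = -2.540
df = n − 1 = 15
Two-sided p-value ≈ 0.023
Since p ≈ 0.023 < α = 0.05, reject H0; the evidence is statistically significant.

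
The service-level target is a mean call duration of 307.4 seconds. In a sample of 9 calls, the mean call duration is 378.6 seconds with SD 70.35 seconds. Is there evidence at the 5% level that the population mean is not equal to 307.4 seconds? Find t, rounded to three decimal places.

3.036

H0: μ = 307.4; H1: μ ≠ 307.4 (one-sample t-test, two-sided).
t = (x̄ − μ₀)/(s/√n) = (378.6 − 307.4)/(70.35/√9) = 3.036
df = n − 1 = 8
Two-sided p-value ≈ 0.0162
Since p ≈ 0.0162 < α = 0.05, reject H0; the evidence is statistically significant.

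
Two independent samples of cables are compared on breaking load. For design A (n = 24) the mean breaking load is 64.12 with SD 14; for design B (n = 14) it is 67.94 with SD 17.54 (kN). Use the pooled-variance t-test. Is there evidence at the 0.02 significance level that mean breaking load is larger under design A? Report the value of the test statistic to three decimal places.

-0.739

Let group 1 = design A, group 2 = design B. H0: μ_1 = μ_2; H1: μ_1 > μ_2 (two-sample pooled-variance t-test, right-tailed).
s_p² = [(24−1)·14² + (14−1)·17.54²]/(24+14−2) = 236.319
t = (64.12 − 67.94)/√[236.319·(1/24 + 1/14)] = -0.739
df = n₁ + n₂ − 2 = 36
p-value = P(T ≥ -0.739) ≈ 0.7676
Since p ≈ 0.7676 > α = 0.02, fail to reject H0; the evidence is not statistically significant.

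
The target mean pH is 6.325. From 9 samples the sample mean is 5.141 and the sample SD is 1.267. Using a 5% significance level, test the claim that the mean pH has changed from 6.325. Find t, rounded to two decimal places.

H0: μ = 6.325; H1: μ ≠ 6.325 (one-sample t-test, two-sided).
t = (x̄ − μ₀)/(s/√n) = (5.141 − 6.325)/(1.267/√9) = -2.80
df = n − 1 = 8
Two-sided p-value ≈ 0.0231
Since p ≈ 0.0231 < α = 0.05, reject H0; the data support H1.

-2.80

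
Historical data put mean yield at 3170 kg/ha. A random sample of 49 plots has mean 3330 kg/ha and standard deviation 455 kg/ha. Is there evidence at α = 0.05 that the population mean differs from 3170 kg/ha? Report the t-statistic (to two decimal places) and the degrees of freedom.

t = 2.46, df = 48

H0: μ = 3170; H1: μ ≠ 3170 (one-sample t-test, two-sided).
t = (x̄ − μ₀)/(s/√n) = (3330 − 3170)/(455/√49) = 2.46
df = n − 1 = 48
Two-sided p-value ≈ 0.017
Since p ≈ 0.017 < α = 0.05, reject H0; the evidence is statistically significant.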